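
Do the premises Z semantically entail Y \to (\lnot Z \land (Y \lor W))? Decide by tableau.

No

Initial set: {Z; \lnot (Y \to (\lnot Z \land (Y \lor W)))}.
\lnot (Y \to (\lnot Z \land (Y \lor W))): α-rule — add Y, \lnot (\lnot Z \land (Y \lor W)).
\lnot (\lnot Z \land (Y \lor W)): β-rule — branch into \lnot \lnot Z  //  \lnot (Y \lor W).
  branch 1 (add \lnot \lnot Z):
    ○ open, literals {Y=true, Z=true}.
  branch 2 (add \lnot (Y \lor W)):
    \lnot (Y \lor W): α-rule — add \lnot Y, \lnot W.
    × closes — contains both Y and \lnot Y.
1 branch closed, 1 open.
An open branch gives a countermodel: Y=true, Z=true (unmentioned atoms arbitrary); the premises hold there but the conclusion fails.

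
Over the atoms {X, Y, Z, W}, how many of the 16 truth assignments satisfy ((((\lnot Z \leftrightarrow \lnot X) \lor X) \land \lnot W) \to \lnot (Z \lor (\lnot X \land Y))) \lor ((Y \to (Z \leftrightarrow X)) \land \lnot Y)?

14

Initial set: {T (((((\lnot Z \leftrightarrow \lnot X) \lor X) \land \lnot W) \to \lnot (Z \lor (\lnot X \land Y))) \lor ((Y \to (Z \leftrightarrow X)) \land \lnot Y))}.
T (((((\lnot Z \leftrightarrow \lnot X) \lor X) \land \lnot W) \to \lnot (Z \lor (\lnot X \land Y))) \lor ((Y \to (Z \leftrightarrow X)) \land \lnot Y)): β-rule — branch into T ((((\lnot Z \leftrightarrow \lnot X) \lor X) \land \lnot W) \to \lnot (Z \lor (\lnot X \land Y)))  //  T ((Y \to (Z \leftrightarrow X)) \land \lnot Y).
  branch 1 (add T ((((\lnot Z \leftrightarrow \lnot X) \lor X) \land \lnot W) \to \lnot (Z \lor (\lnot X \land Y)))):
    T ((((\lnot Z \leftrightarrow \lnot X) \lor X) \land \lnot W) \to \lnot (Z \lor (\lnot X \land Y))): β-rule — branch into F (((\lnot Z \leftrightarrow \lnot X) \lor X) \land \lnot W)  //  T \lnot (Z \lor (\lnot X \land Y)).
      branch 1.1 (add F (((\lnot Z \leftrightarrow \lnot X) \lor X) \land \lnot W)):
        F (((\lnot Z \leftrightarrow \lnot X) \lor X) \land \lnot W): β-rule — branch into F ((\lnot Z \leftrightarrow \lnot X) \lor X)  //  F \lnot W.
          branch 1.1.1 (add F ((\lnot Z \leftrightarrow \lnot X) \lor X)):
            F ((\lnot Z \leftrightarrow \lnot X) \lor X): α-rule — add F (\lnot Z \leftrightarrow \lnot X), F X.
            F (\lnot Z \leftrightarrow \lnot X): β-rule — branch into T \lnot Z, F \lnot X  //  F \lnot Z, T \lnot X.
              branch 1.1.1.1 (add T \lnot Z, F \lnot X):
                × closes — contains both X and \lnot X.
              branch 1.1.1.2 (add F \lnot Z, T \lnot X):
                ○ open, literals {X=false, Z=true}.
          branch 1.1.2 (add F \lnot W):
            ○ open, literals {W=true}.
      branch 1.2 (add T \lnot (Z \lor (\lnot X \land Y))):
        T \lnot (Z \lor (\lnot X \land Y)): α-rule — add F Z, F (\lnot X \land Y).
        F (\lnot X \land Y): β-rule — branch into F \lnot X  //  F Y.
          branch 1.2.1 (add F \lnot X):
            ○ open, literals {X=true, Z=false}.
          branch 1.2.2 (add F Y):
            ○ open, literals {Y=false, Z=false}.
  branch 2 (add T ((Y \to (Z \leftrightarrow X)) \land \lnot Y)):
    T ((Y \to (Z \leftrightarrow X)) \land \lnot Y): α-rule — add T (Y \to (Z \leftrightarrow X)), T \lnot Y.
    T (Y \to (Z \leftrightarrow X)): β-rule — branch into F Y  //  T (Z \leftrightarrow X).
      branch 2.1 (add F Y):
        ○ open, literals {Y=false}.
      branch 2.2 (add T (Z \leftrightarrow X)):
        T (Z \leftrightarrow X): β-rule — branch into T Z, T X  //  F Z, F X.
          branch 2.2.1 (add T Z, T X):
            ○ open, literals {X=true, Y=false, Z=true}.
          branch 2.2.2 (add F Z, F X):
            ○ open, literals {X=false, Y=false, Z=false}.
1 branch closed, 7 open.
Each open branch fixes some atoms; the unmentioned ones are free. Counting distinct full assignments: branch {X=false, Z=true} (Y, W) contributes 4 new; branch {W=true} (X, Y, Z) contributes 6 new; branch {X=true, Z=false} (Y, W) contributes 2 new; branch {Y=false, Z=false} (X, W) contributes 1 new; branch {Y=false} (X, Z, W) contributes 1 new; branch {X=true, Y=false, Z=true} (W) contributes 0 new; branch {X=false, Y=false, Z=false} (W) contributes 0 new. Total: 14.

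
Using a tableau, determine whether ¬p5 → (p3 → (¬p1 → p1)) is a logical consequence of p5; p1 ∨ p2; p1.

Yes

Initial set: {T p5; T (p1 ∨ p2); T p1; F (¬p5 → (p3 → (¬p1 → p1)))}.
F (¬p5 → (p3 → (¬p1 → p1))): α-rule — add T ¬p5, F (p3 → (¬p1 → p1)).
× closes — contains both p5 and ¬p5.
All 1 branch closes.
Every branch closed, so the premises entail the conclusion.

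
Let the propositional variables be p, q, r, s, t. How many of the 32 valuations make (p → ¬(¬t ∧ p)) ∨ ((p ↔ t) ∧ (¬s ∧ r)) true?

Initial set: {T ((p → ¬(¬t ∧ p)) ∨ ((p ↔ t) ∧ (¬s ∧ r)))}.
T ((p → ¬(¬t ∧ p)) ∨ ((p ↔ t) ∧ (¬s ∧ r))): β-rule — branch into T (p → ¬(¬t ∧ p))  //  T ((p ↔ t) ∧ (¬s ∧ r)).
  branch 1 (add T (p → ¬(¬t ∧ p))):
    T (p → ¬(¬t ∧ p)): β-rule — branch into F p  //  T ¬(¬t ∧ p).
      branch 1.1 (add F p):
        ○ open, literals {p=F}.
      branch 1.2 (add T ¬(¬t ∧ p)):
        T ¬(¬t ∧ p): β-rule — branch into F ¬t  //  F p.
          branch 1.2.1 (add F ¬t):
            ○ open, literals {t=T}.
          branch 1.2.2 (add F p):
            ○ open, literals {p=F}.
  branch 2 (add T ((p ↔ t) ∧ (¬s ∧ r))):
    T ((p ↔ t) ∧ (¬s ∧ r)): α-rule — add T (p ↔ t), T (¬s ∧ r).
    T (¬s ∧ r): α-rule — add T ¬s, T r.
    T (p ↔ t): β-rule — branch into T p, T t  //  F p, F t.
      branch 2.1 (add T p, T t):
        ○ open, literals {p=T, r=T, s=F, t=T}.
      branch 2.2 (add F p, F t):
        ○ open, literals {p=F, r=T, s=F, t=F}.
0 branches closed, 5 open.
Each open branch fixes some atoms; the unmentioned ones are free. Counting distinct full assignments: branch {p=F} (q, r, s, t) contributes 16 new; branch {t=T} (p, q, r, s) contributes 8 new; branch {p=F} (q, r, s, t) contributes 0 new; branch {p=T, r=T, s=F, t=T} (q) contributes 0 new; branch {p=F, r=T, s=F, t=F} (q) contributes 0 new. Total: 24.

24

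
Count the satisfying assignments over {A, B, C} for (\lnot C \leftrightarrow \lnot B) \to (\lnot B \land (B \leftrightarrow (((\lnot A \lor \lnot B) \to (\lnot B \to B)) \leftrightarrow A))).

5

Initial set: {T ((\lnot C \leftrightarrow \lnot B) \to (\lnot B \land (B \leftrightarrow (((\lnot A \lor \lnot B) \to (\lnot B \to B)) \leftrightarrow A))))}.
T ((\lnot C \leftrightarrow \lnot B) \to (\lnot B \land (B \leftrightarrow (((\lnot A \lor \lnot B) \to (\lnot B \to B)) \leftrightarrow A)))): β-rule — branch into F (\lnot C \leftrightarrow \lnot B)  //  T (\lnot B \land (B \leftrightarrow (((\lnot A \lor \lnot B) \to (\lnot B \to B)) \leftrightarrow A))).
  branch 1 (add F (\lnot C \leftrightarrow \lnot B)):
    F (\lnot C \leftrightarrow \lnot B): β-rule — branch into T \lnot C, F \lnot B  //  F \lnot C, T \lnot B.
      branch 1.1 (add T \lnot C, F \lnot B):
        ○ open, literals {B=T, C=F}.
      branch 1.2 (add F \lnot C, T \lnot B):
        ○ open, literals {B=F, C=T}.
  branch 2 (add T (\lnot B \land (B \leftrightarrow (((\lnot A \lor \lnot B) \to (\lnot B \to B)) \leftrightarrow A)))):
    T (\lnot B \land (B \leftrightarrow (((\lnot A \lor \lnot B) \to (\lnot B \to B)) \leftrightarrow A))): α-rule — add T \lnot B, T (B \leftrightarrow (((\lnot A \lor \lnot B) \to (\lnot B \to B)) \leftrightarrow A)).
    T (B \leftrightarrow (((\lnot A \lor \lnot B) \to (\lnot B \to B)) \leftrightarrow A)): β-rule — branch into T B, T (((\lnot A \lor \lnot B) \to (\lnot B \to B)) \leftrightarrow A)  //  F B, F (((\lnot A \lor \lnot B) \to (\lnot B \to B)) \leftrightarrow A).
      branch 2.1 (add T B, T (((\lnot A \lor \lnot B) \to (\lnot B \to B)) \leftrightarrow A)):
        × closes — contains both B and \lnot B.
      branch 2.2 (add F B, F (((\lnot A \lor \lnot B) \to (\lnot B \to B)) \leftrightarrow A)):
        F (((\lnot A \lor \lnot B) \to (\lnot B \to B)) \leftrightarrow A): β-rule — branch into T ((\lnot A \lor \lnot B) \to (\lnot B \to B)), F A  //  F ((\lnot A \lor \lnot B) \to (\lnot B \to B)), T A.
          branch 2.2.1 (add T ((\lnot A \lor \lnot B) \to (\lnot B \to B)), F A):
            T ((\lnot A \lor \lnot B) \to (\lnot B \to B)): β-rule — branch into F (\lnot A \lor \lnot B)  //  T (\lnot B \to B).
              branch 2.2.1.1 (add F (\lnot A \lor \lnot B)):
                F (\lnot A \lor \lnot B): α-rule — add F \lnot A, F \lnot B.
                × closes — contains both A and \lnot A.
              branch 2.2.1.2 (add T (\lnot B \to B)):
                T (\lnot B \to B): β-rule — branch into F \lnot B  //  T B.
                  branch 2.2.1.2.1 (add F \lnot B):
                    × closes — contains both B and \lnot B.
                  branch 2.2.1.2.2 (add T B):
                    × closes — contains both B and \lnot B.
          branch 2.2.2 (add F ((\lnot A \lor \lnot B) \to (\lnot B \to B)), T A):
            F ((\lnot A \lor \lnot B) \to (\lnot B \to B)): α-rule — add T (\lnot A \lor \lnot B), F (\lnot B \to B).
            F (\lnot B \to B): α-rule — add T \lnot B, F B.
            T (\lnot A \lor \lnot B): β-rule — branch into T \lnot A  //  T \lnot B.
              branch 2.2.2.1 (add T \lnot A):
                × closes — contains both A and \lnot A.
              branch 2.2.2.2 (add T \lnot B):
                ○ open, literals {A=T, B=F}.
5 branches closed, 3 open.
Each open branch fixes some atoms; the unmentioned ones are free. Counting distinct full assignments: branch {B=T, C=F} (A) contributes 2 new; branch {B=F, C=T} (A) contributes 2 new; branch {A=T, B=F} (C) contributes 1 new. Total: 5.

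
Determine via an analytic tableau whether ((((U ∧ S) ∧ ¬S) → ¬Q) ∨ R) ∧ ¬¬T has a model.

Initial set: {(((((U ∧ S) ∧ ¬S) → ¬Q) ∨ R) ∧ ¬¬T)}.
(((((U ∧ S) ∧ ¬S) → ¬Q) ∨ R) ∧ ¬¬T): α-rule — add ((((U ∧ S) ∧ ¬S) → ¬Q) ∨ R), ¬¬T.
¬¬T: drop double negation, giving T.
((((U ∧ S) ∧ ¬S) → ¬Q) ∨ R): β-rule — branch into (((U ∧ S) ∧ ¬S) → ¬Q)  //  R.
  branch 1 (add (((U ∧ S) ∧ ¬S) → ¬Q)):
    (((U ∧ S) ∧ ¬S) → ¬Q): β-rule — branch into ¬((U ∧ S) ∧ ¬S)  //  ¬Q.
      branch 1.1 (add ¬((U ∧ S) ∧ ¬S)):
        ¬((U ∧ S) ∧ ¬S): β-rule — branch into ¬(U ∧ S)  //  ¬¬S.
          branch 1.1.1 (add ¬(U ∧ S)):
            ¬(U ∧ S): β-rule — branch into ¬U  //  ¬S.
              branch 1.1.1.1 (add ¬U):
                ○ open, literals {T=true, U=false}.
              branch 1.1.1.2 (add ¬S):
                ○ open, literals {S=false, T=true}.
          branch 1.1.2 (add ¬¬S):
            ○ open, literals {S=true, T=true}.
      branch 1.2 (add ¬Q):
        ○ open, literals {Q=false, T=true}.
  branch 2 (add R):
    ○ open, literals {R=true, T=true}.
0 branches closed, 5 open.
An open branch gives a satisfying assignment: T=true, U=false.

Satisfiable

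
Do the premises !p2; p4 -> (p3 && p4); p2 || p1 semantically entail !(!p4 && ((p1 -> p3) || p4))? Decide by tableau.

Initial set: {!p2; (p4 -> (p3 && p4)); (p2 || p1); !!(!p4 && ((p1 -> p3) || p4))}.
!!(!p4 && ((p1 -> p3) || p4)): α-rule — add !p4, ((p1 -> p3) || p4).
(p4 -> (p3 && p4)): β-rule — branch into !p4  //  (p3 && p4).
  branch 1 (add !p4):
    (p2 || p1): β-rule — branch into p2  //  p1.
      branch 1.1 (add p2):
        × closes — contains both p2 and !p2.
      branch 1.2 (add p1):
        ((p1 -> p3) || p4): β-rule — branch into (p1 -> p3)  //  p4.
          branch 1.2.1 (add (p1 -> p3)):
            (p1 -> p3): β-rule — branch into !p1  //  p3.
              branch 1.2.1.1 (add !p1):
                × closes — contains both p1 and !p1.
              branch 1.2.1.2 (add p3):
                ○ open, literals {p1=1, p2=0, p3=1, p4=0}.
          branch 1.2.2 (add p4):
            × closes — contains both p4 and !p4.
  branch 2 (add (p3 && p4)):
    (p3 && p4): α-rule — add p3, p4.
    × closes — contains both p4 and !p4.
4 branches closed, 1 open.
An open branch gives a countermodel: p1=1, p2=0, p3=1, p4=0 (unmentioned atoms arbitrary); the premises hold there but the conclusion fails.

No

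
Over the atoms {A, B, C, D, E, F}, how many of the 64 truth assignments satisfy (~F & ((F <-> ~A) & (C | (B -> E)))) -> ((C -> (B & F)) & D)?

53

Initial set: {((~F & ((F <-> ~A) & (C | (B -> E)))) -> ((C -> (B & F)) & D))}.
((~F & ((F <-> ~A) & (C | (B -> E)))) -> ((C -> (B & F)) & D)): β-rule — branch into ~(~F & ((F <-> ~A) & (C | (B -> E))))  //  ((C -> (B & F)) & D).
  branch 1 (add ~(~F & ((F <-> ~A) & (C | (B -> E))))):
    ~(~F & ((F <-> ~A) & (C | (B -> E)))): β-rule — branch into ~~F  //  ~((F <-> ~A) & (C | (B -> E))).
      branch 1.1 (add ~~F):
        ○ open, literals {F=T}.
      branch 1.2 (add ~((F <-> ~A) & (C | (B -> E)))):
        ~((F <-> ~A) & (C | (B -> E))): β-rule — branch into ~(F <-> ~A)  //  ~(C | (B -> E)).
          branch 1.2.1 (add ~(F <-> ~A)):
            ~(F <-> ~A): β-rule — branch into F, ~~A  //  ~F, ~A.
              branch 1.2.1.1 (add F, ~~A):
                ○ open, literals {A=T, F=T}.
              branch 1.2.1.2 (add ~F, ~A):
                ○ open, literals {A=F, F=F}.
          branch 1.2.2 (add ~(C | (B -> E))):
            ~(C | (B -> E)): α-rule — add ~C, ~(B -> E).
            ~(B -> E): α-rule — add B, ~E.
            ○ open, literals {B=T, C=F, E=F}.
  branch 2 (add ((C -> (B & F)) & D)):
    ((C -> (B & F)) & D): α-rule — add (C -> (B & F)), D.
    (C -> (B & F)): β-rule — branch into ~C  //  (B & F).
      branch 2.1 (add ~C):
        ○ open, literals {C=F, D=T}.
      branch 2.2 (add (B & F)):
        (B & F): α-rule — add B, F.
        ○ open, literals {B=T, D=T, F=T}.
0 branches closed, 6 open.
Each open branch fixes some atoms; the unmentioned ones are free. Counting distinct full assignments: branch {F=T} (A, B, C, D, E) contributes 32 new; branch {A=T, F=T} (B, C, D, E) contributes 0 new; branch {A=F, F=F} (B, C, D, E) contributes 16 new; branch {B=T, C=F, E=F} (A, D, F) contributes 2 new; branch {C=F, D=T} (A, B, E, F) contributes 3 new; branch {B=T, D=T, F=T} (A, C, E) contributes 0 new. Total: 53.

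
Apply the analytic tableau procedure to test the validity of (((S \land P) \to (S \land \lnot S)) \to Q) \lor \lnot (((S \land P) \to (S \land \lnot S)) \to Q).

Assume the negation and expand:
Initial set: {\lnot ((((S \land P) \to (S \land \lnot S)) \to Q) \lor \lnot (((S \land P) \to (S \land \lnot S)) \to Q))}.
\lnot ((((S \land P) \to (S \land \lnot S)) \to Q) \lor \lnot (((S \land P) \to (S \land \lnot S)) \to Q)): α-rule — add \lnot (((S \land P) \to (S \land \lnot S)) \to Q), \lnot \lnot (((S \land P) \to (S \land \lnot S)) \to Q).
\lnot (((S \land P) \to (S \land \lnot S)) \to Q): α-rule — add ((S \land P) \to (S \land \lnot S)), \lnot Q.
\lnot \lnot (((S \land P) \to (S \land \lnot S)) \to Q): β-rule — branch into \lnot ((S \land P) \to (S \land \lnot S))  //  Q.
  branch 1 (add \lnot ((S \land P) \to (S \land \lnot S))):
    \lnot ((S \land P) \to (S \land \lnot S)): α-rule — add (S \land P), \lnot (S \land \lnot S).
    (S \land P): α-rule — add S, P.
    ((S \land P) \to (S \land \lnot S)): β-rule — branch into \lnot (S \land P)  //  (S \land \lnot S).
      branch 1.1 (add \lnot (S \land P)):
        \lnot (S \land \lnot S): β-rule — branch into \lnot S  //  \lnot \lnot S.
          branch 1.1.1 (add \lnot S):
            × closes — contains both S and \lnot S.
          branch 1.1.2 (add \lnot \lnot S):
            \lnot (S \land P): β-rule — branch into \lnot S  //  \lnot P.
              branch 1.1.2.1 (add \lnot S):
                × closes — contains both S and \lnot S.
              branch 1.1.2.2 (add \lnot P):
                × closes — contains both P and \lnot P.
      branch 1.2 (add (S \land \lnot S)):
        (S \land \lnot S): α-rule — add S, \lnot S.
        × closes — contains both S and \lnot S.
  branch 2 (add Q):
    × closes — contains both Q and \lnot Q.
All 5 branches close.
Every branch closed, so the negation is unsatisfiable and the formula is valid.

Valid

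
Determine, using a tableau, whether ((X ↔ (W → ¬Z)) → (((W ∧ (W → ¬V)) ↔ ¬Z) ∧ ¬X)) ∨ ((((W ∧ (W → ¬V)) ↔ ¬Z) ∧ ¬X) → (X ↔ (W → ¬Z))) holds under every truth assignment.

Valid

Assume the negation and expand:
Initial set: {¬(((X ↔ (W → ¬Z)) → (((W ∧ (W → ¬V)) ↔ ¬Z) ∧ ¬X)) ∨ ((((W ∧ (W → ¬V)) ↔ ¬Z) ∧ ¬X) → (X ↔ (W → ¬Z))))}.
¬(((X ↔ (W → ¬Z)) → (((W ∧ (W → ¬V)) ↔ ¬Z) ∧ ¬X)) ∨ ((((W ∧ (W → ¬V)) ↔ ¬Z) ∧ ¬X) → (X ↔ (W → ¬Z)))): α-rule — add ¬((X ↔ (W → ¬Z)) → (((W ∧ (W → ¬V)) ↔ ¬Z) ∧ ¬X)), ¬((((W ∧ (W → ¬V)) ↔ ¬Z) ∧ ¬X) → (X ↔ (W → ¬Z))).
¬((X ↔ (W → ¬Z)) → (((W ∧ (W → ¬V)) ↔ ¬Z) ∧ ¬X)): α-rule — add (X ↔ (W → ¬Z)), ¬(((W ∧ (W → ¬V)) ↔ ¬Z) ∧ ¬X).
¬((((W ∧ (W → ¬V)) ↔ ¬Z) ∧ ¬X) → (X ↔ (W → ¬Z))): α-rule — add (((W ∧ (W → ¬V)) ↔ ¬Z) ∧ ¬X), ¬(X ↔ (W → ¬Z)).
(((W ∧ (W → ¬V)) ↔ ¬Z) ∧ ¬X): α-rule — add ((W ∧ (W → ¬V)) ↔ ¬Z), ¬X.
(X ↔ (W → ¬Z)): β-rule — branch into X, (W → ¬Z)  //  ¬X, ¬(W → ¬Z).
  branch 1 (add X, (W → ¬Z)):
    × closes — contains both X and ¬X.
  branch 2 (add ¬X, ¬(W → ¬Z)):
    ¬(W → ¬Z): α-rule — add W, ¬¬Z.
    ¬(((W ∧ (W → ¬V)) ↔ ¬Z) ∧ ¬X): β-rule — branch into ¬((W ∧ (W → ¬V)) ↔ ¬Z)  //  ¬¬X.
      branch 2.1 (add ¬((W ∧ (W → ¬V)) ↔ ¬Z)):
        ¬(X ↔ (W → ¬Z)): β-rule — branch into X, ¬(W → ¬Z)  //  ¬X, (W → ¬Z).
          branch 2.1.1 (add X, ¬(W → ¬Z)):
            × closes — contains both X and ¬X.
          branch 2.1.2 (add ¬X, (W → ¬Z)):
            ((W ∧ (W → ¬V)) ↔ ¬Z): β-rule — branch into (W ∧ (W → ¬V)), ¬Z  //  ¬(W ∧ (W → ¬V)), ¬¬Z.
              branch 2.1.2.1 (add (W ∧ (W → ¬V)), ¬Z):
                × closes — contains both Z and ¬Z.
              branch 2.1.2.2 (add ¬(W ∧ (W → ¬V)), ¬¬Z):
                ¬((W ∧ (W → ¬V)) ↔ ¬Z): β-rule — branch into (W ∧ (W → ¬V)), ¬¬Z  //  ¬(W ∧ (W → ¬V)), ¬Z.
                  branch 2.1.2.2.1 (add (W ∧ (W → ¬V)), ¬¬Z):
                    (W ∧ (W → ¬V)): α-rule — add W, (W → ¬V).
                    (W → ¬Z): β-rule — branch into ¬W  //  ¬Z.
                      branch 2.1.2.2.1.1 (add ¬W):
                        × closes — contains both W and ¬W.
                      branch 2.1.2.2.1.2 (add ¬Z):
                        × closes — contains both Z and ¬Z.
                  branch 2.1.2.2.2 (add ¬(W ∧ (W → ¬V)), ¬Z):
                    × closes — contains both Z and ¬Z.
      branch 2.2 (add ¬¬X):
        × closes — contains both X and ¬X.
All 7 branches close.
Every branch closed, so the negation is unsatisfiable and the formula is valid.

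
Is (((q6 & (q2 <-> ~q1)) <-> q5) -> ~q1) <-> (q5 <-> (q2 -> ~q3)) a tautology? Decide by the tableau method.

Not valid

Assume the negation and expand:
Initial set: {~((((q6 & (q2 <-> ~q1)) <-> q5) -> ~q1) <-> (q5 <-> (q2 -> ~q3)))}.
~((((q6 & (q2 <-> ~q1)) <-> q5) -> ~q1) <-> (q5 <-> (q2 -> ~q3))): β-rule — branch into (((q6 & (q2 <-> ~q1)) <-> q5) -> ~q1), ~(q5 <-> (q2 -> ~q3))  //  ~(((q6 & (q2 <-> ~q1)) <-> q5) -> ~q1), (q5 <-> (q2 -> ~q3)).
  branch 1 (add (((q6 & (q2 <-> ~q1)) <-> q5) -> ~q1), ~(q5 <-> (q2 -> ~q3))):
    (((q6 & (q2 <-> ~q1)) <-> q5) -> ~q1): β-rule — branch into ~((q6 & (q2 <-> ~q1)) <-> q5)  //  ~q1.
      branch 1.1 (add ~((q6 & (q2 <-> ~q1)) <-> q5)):
        ~(q5 <-> (q2 -> ~q3)): β-rule — branch into q5, ~(q2 -> ~q3)  //  ~q5, (q2 -> ~q3).
          branch 1.1.1 (add q5, ~(q2 -> ~q3)):
            ~(q2 -> ~q3): α-rule — add q2, ~~q3.
            ~((q6 & (q2 <-> ~q1)) <-> q5): β-rule — branch into (q6 & (q2 <-> ~q1)), ~q5  //  ~(q6 & (q2 <-> ~q1)), q5.
              branch 1.1.1.1 (add (q6 & (q2 <-> ~q1)), ~q5):
                × closes — contains both q5 and ~q5.
              branch 1.1.1.2 (add ~(q6 & (q2 <-> ~q1)), q5):
                ~(q6 & (q2 <-> ~q1)): β-rule — branch into ~q6  //  ~(q2 <-> ~q1).
                  branch 1.1.1.2.1 (add ~q6):
                    ○ open, literals {q2=true, q3=true, q5=true, q6=false}.
                  branch 1.1.1.2.2 (add ~(q2 <-> ~q1)):
                    ~(q2 <-> ~q1): β-rule — branch into q2, ~~q1  //  ~q2, ~q1.
                      branch 1.1.1.2.2.1 (add q2, ~~q1):
                        ○ open, literals {q1=true, q2=true, q3=true, q5=true}.
                      branch 1.1.1.2.2.2 (add ~q2, ~q1):
                        × closes — contains both q2 and ~q2.
          branch 1.1.2 (add ~q5, (q2 -> ~q3)):
            ~((q6 & (q2 <-> ~q1)) <-> q5): β-rule — branch into (q6 & (q2 <-> ~q1)), ~q5  //  ~(q6 & (q2 <-> ~q1)), q5.
              branch 1.1.2.1 (add (q6 & (q2 <-> ~q1)), ~q5):
                (q6 & (q2 <-> ~q1)): α-rule — add q6, (q2 <-> ~q1).
                (q2 -> ~q3): β-rule — branch into ~q2  //  ~q3.
                  branch 1.1.2.1.1 (add ~q2):
                    (q2 <-> ~q1): β-rule — branch into q2, ~q1  //  ~q2, ~~q1.
                      branch 1.1.2.1.1.1 (add q2, ~q1):
                        × closes — contains both q2 and ~q2.
                      branch 1.1.2.1.1.2 (add ~q2, ~~q1):
                        ○ open, literals {q1=true, q2=false, q5=false, q6=true}.
                  branch 1.1.2.1.2 (add ~q3):
                    (q2 <-> ~q1): β-rule — branch into q2, ~q1  //  ~q2, ~~q1.
                      branch 1.1.2.1.2.1 (add q2, ~q1):
                        ○ open, literals {q1=false, q2=true, q3=false, q5=false, q6=true}.
                      branch 1.1.2.1.2.2 (add ~q2, ~~q1):
                        ○ open, literals {q1=true, q2=false, q3=false, q5=false, q6=true}.
              branch 1.1.2.2 (add ~(q6 & (q2 <-> ~q1)), q5):
                × closes — contains both q5 and ~q5.
      branch 1.2 (add ~q1):
        ~(q5 <-> (q2 -> ~q3)): β-rule — branch into q5, ~(q2 -> ~q3)  //  ~q5, (q2 -> ~q3).
          branch 1.2.1 (add q5, ~(q2 -> ~q3)):
            ~(q2 -> ~q3): α-rule — add q2, ~~q3.
            ○ open, literals {q1=false, q2=true, q3=true, q5=true}.
          branch 1.2.2 (add ~q5, (q2 -> ~q3)):
            (q2 -> ~q3): β-rule — branch into ~q2  //  ~q3.
              branch 1.2.2.1 (add ~q2):
                ○ open, literals {q1=false, q2=false, q5=false}.
              branch 1.2.2.2 (add ~q3):
                ○ open, literals {q1=false, q3=false, q5=false}.
  branch 2 (add ~(((q6 & (q2 <-> ~q1)) <-> q5) -> ~q1), (q5 <-> (q2 -> ~q3))):
    ~(((q6 & (q2 <-> ~q1)) <-> q5) -> ~q1): α-rule — add ((q6 & (q2 <-> ~q1)) <-> q5), ~~q1.
    (q5 <-> (q2 -> ~q3)): β-rule — branch into q5, (q2 -> ~q3)  //  ~q5, ~(q2 -> ~q3).
      branch 2.1 (add q5, (q2 -> ~q3)):
        ((q6 & (q2 <-> ~q1)) <-> q5): β-rule — branch into (q6 & (q2 <-> ~q1)), q5  //  ~(q6 & (q2 <-> ~q1)), ~q5.
          branch 2.1.1 (add (q6 & (q2 <-> ~q1)), q5):
            (q6 & (q2 <-> ~q1)): α-rule — add q6, (q2 <-> ~q1).
            (q2 -> ~q3): β-rule — branch into ~q2  //  ~q3.
              branch 2.1.1.1 (add ~q2):
                (q2 <-> ~q1): β-rule — branch into q2, ~q1  //  ~q2, ~~q1.
                  branch 2.1.1.1.1 (add q2, ~q1):
                    × closes — contains both q2 and ~q2.
                  branch 2.1.1.1.2 (add ~q2, ~~q1):
                    ○ open, literals {q1=true, q2=false, q5=true, q6=true}.
              branch 2.1.1.2 (add ~q3):
                (q2 <-> ~q1): β-rule — branch into q2, ~q1  //  ~q2, ~~q1.
                  branch 2.1.1.2.1 (add q2, ~q1):
                    × closes — contains both q1 and ~q1.
                  branch 2.1.1.2.2 (add ~q2, ~~q1):
                    ○ open, literals {q1=true, q2=false, q3=false, q5=true, q6=true}.
          branch 2.1.2 (add ~(q6 & (q2 <-> ~q1)), ~q5):
            × closes — contains both q5 and ~q5.
      branch 2.2 (add ~q5, ~(q2 -> ~q3)):
        ~(q2 -> ~q3): α-rule — add q2, ~~q3.
        ((q6 & (q2 <-> ~q1)) <-> q5): β-rule — branch into (q6 & (q2 <-> ~q1)), q5  //  ~(q6 & (q2 <-> ~q1)), ~q5.
          branch 2.2.1 (add (q6 & (q2 <-> ~q1)), q5):
            × closes — contains both q5 and ~q5.
          branch 2.2.2 (add ~(q6 & (q2 <-> ~q1)), ~q5):
            ~(q6 & (q2 <-> ~q1)): β-rule — branch into ~q6  //  ~(q2 <-> ~q1).
              branch 2.2.2.1 (add ~q6):
                ○ open, literals {q1=true, q2=true, q3=true, q5=false, q6=false}.
              branch 2.2.2.2 (add ~(q2 <-> ~q1)):
                ~(q2 <-> ~q1): β-rule — branch into q2, ~~q1  //  ~q2, ~q1.
                  branch 2.2.2.2.1 (add q2, ~~q1):
                    ○ open, literals {q1=true, q2=true, q3=true, q5=false}.
                  branch 2.2.2.2.2 (add ~q2, ~q1):
                    × closes — contains both q2 and ~q2.
9 branches closed, 12 open.
An open branch gives a countermodel: q2=true, q3=true, q5=true, q6=false (unmentioned atoms arbitrary); under it the original formula is false.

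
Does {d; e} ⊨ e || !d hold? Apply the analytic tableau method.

Initial set: {d; e; !(e || !d)}.
!(e || !d): α-rule — add !e, !!d.
× closes — contains both e and !e.
All 1 branch closes.
Every branch closed, so the premises entail the conclusion.

Yes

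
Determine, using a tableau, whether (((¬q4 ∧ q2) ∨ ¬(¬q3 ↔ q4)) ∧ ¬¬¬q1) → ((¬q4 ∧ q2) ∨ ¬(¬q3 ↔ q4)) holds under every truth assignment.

Valid

Assume the negation and expand:
Initial set: {F ((((¬q4 ∧ q2) ∨ ¬(¬q3 ↔ q4)) ∧ ¬¬¬q1) → ((¬q4 ∧ q2) ∨ ¬(¬q3 ↔ q4)))}.
F ((((¬q4 ∧ q2) ∨ ¬(¬q3 ↔ q4)) ∧ ¬¬¬q1) → ((¬q4 ∧ q2) ∨ ¬(¬q3 ↔ q4))): α-rule — add T (((¬q4 ∧ q2) ∨ ¬(¬q3 ↔ q4)) ∧ ¬¬¬q1), F ((¬q4 ∧ q2) ∨ ¬(¬q3 ↔ q4)).
T (((¬q4 ∧ q2) ∨ ¬(¬q3 ↔ q4)) ∧ ¬¬¬q1): α-rule — add T ((¬q4 ∧ q2) ∨ ¬(¬q3 ↔ q4)), T ¬¬¬q1.
F ((¬q4 ∧ q2) ∨ ¬(¬q3 ↔ q4)): α-rule — add F (¬q4 ∧ q2), F ¬(¬q3 ↔ q4).
T ¬¬¬q1: drop double negation, giving T ¬q1.
T ((¬q4 ∧ q2) ∨ ¬(¬q3 ↔ q4)): β-rule — branch into T (¬q4 ∧ q2)  //  T ¬(¬q3 ↔ q4).
  branch 1 (add T (¬q4 ∧ q2)):
    T (¬q4 ∧ q2): α-rule — add T ¬q4, T q2.
    F (¬q4 ∧ q2): β-rule — branch into F ¬q4  //  F q2.
      branch 1.1 (add F ¬q4):
        × closes — contains both q4 and ¬q4.
      branch 1.2 (add F q2):
        × closes — contains both q2 and ¬q2.
  branch 2 (add T ¬(¬q3 ↔ q4)):
    F (¬q4 ∧ q2): β-rule — branch into F ¬q4  //  F q2.
      branch 2.1 (add F ¬q4):
        F ¬(¬q3 ↔ q4): β-rule — branch into T ¬q3, T q4  //  F ¬q3, F q4.
          branch 2.1.1 (add T ¬q3, T q4):
            T ¬(¬q3 ↔ q4): β-rule — branch into T ¬q3, F q4  //  F ¬q3, T q4.
              branch 2.1.1.1 (add T ¬q3, F q4):
                × closes — contains both q4 and ¬q4.
              branch 2.1.1.2 (add F ¬q3, T q4):
                × closes — contains both q3 and ¬q3.
          branch 2.1.2 (add F ¬q3, F q4):
            × closes — contains both q4 and ¬q4.
      branch 2.2 (add F q2):
        F ¬(¬q3 ↔ q4): β-rule — branch into T ¬q3, T q4  //  F ¬q3, F q4.
          branch 2.2.1 (add T ¬q3, T q4):
            T ¬(¬q3 ↔ q4): β-rule — branch into T ¬q3, F q4  //  F ¬q3, T q4.
              branch 2.2.1.1 (add T ¬q3, F q4):
                × closes — contains both q4 and ¬q4.
              branch 2.2.1.2 (add F ¬q3, T q4):
                × closes — contains both q3 and ¬q3.
          branch 2.2.2 (add F ¬q3, F q4):
            T ¬(¬q3 ↔ q4): β-rule — branch into T ¬q3, F q4  //  F ¬q3, T q4.
              branch 2.2.2.1 (add T ¬q3, F q4):
                × closes — contains both q3 and ¬q3.
              branch 2.2.2.2 (add F ¬q3, T q4):
                × closes — contains both q4 and ¬q4.
All 9 branches close.
Every branch closed, so the negation is unsatisfiable and the formula is valid.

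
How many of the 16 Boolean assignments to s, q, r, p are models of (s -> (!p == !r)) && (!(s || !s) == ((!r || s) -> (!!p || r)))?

4

Initial set: {((s -> (!p == !r)) && (!(s || !s) == ((!r || s) -> (!!p || r))))}.
((s -> (!p == !r)) && (!(s || !s) == ((!r || s) -> (!!p || r)))): α-rule — add (s -> (!p == !r)), (!(s || !s) == ((!r || s) -> (!!p || r))).
(s -> (!p == !r)): β-rule — branch into !s  //  (!p == !r).
  branch 1 (add !s):
    (!(s || !s) == ((!r || s) -> (!!p || r))): β-rule — branch into !(s || !s), ((!r || s) -> (!!p || r))  //  !!(s || !s), !((!r || s) -> (!!p || r)).
      branch 1.1 (add !(s || !s), ((!r || s) -> (!!p || r))):
        !(s || !s): α-rule — add !s, !!s.
        × closes — contains both s and !s.
      branch 1.2 (add !!(s || !s), !((!r || s) -> (!!p || r))):
        !((!r || s) -> (!!p || r)): α-rule — add (!r || s), !(!!p || r).
        !(!!p || r): α-rule — add !!!p, !r.
        !!!p: drop double negation, giving !p.
        !!(s || !s): β-rule — branch into s  //  !s.
          branch 1.2.1 (add s):
            × closes — contains both s and !s.
          branch 1.2.2 (add !s):
            (!r || s): β-rule — branch into !r  //  s.
              branch 1.2.2.1 (add !r):
                ○ open, literals {p=0, r=0, s=0}.
              branch 1.2.2.2 (add s):
                × closes — contains both s and !s.
  branch 2 (add (!p == !r)):
    (!(s || !s) == ((!r || s) -> (!!p || r))): β-rule — branch into !(s || !s), ((!r || s) -> (!!p || r))  //  !!(s || !s), !((!r || s) -> (!!p || r)).
      branch 2.1 (add !(s || !s), ((!r || s) -> (!!p || r))):
        !(s || !s): α-rule — add !s, !!s.
        × closes — contains both s and !s.
      branch 2.2 (add !!(s || !s), !((!r || s) -> (!!p || r))):
        !((!r || s) -> (!!p || r)): α-rule — add (!r || s), !(!!p || r).
        !(!!p || r): α-rule — add !!!p, !r.
        !!!p: drop double negation, giving !p.
        (!p == !r): β-rule — branch into !p, !r  //  !!p, !!r.
          branch 2.2.1 (add !p, !r):
            !!(s || !s): β-rule — branch into s  //  !s.
              branch 2.2.1.1 (add s):
                (!r || s): β-rule — branch into !r  //  s.
                  branch 2.2.1.1.1 (add !r):
                    ○ open, literals {p=0, r=0, s=1}.
                  branch 2.2.1.1.2 (add s):
                    ○ open, literals {p=0, r=0, s=1}.
              branch 2.2.1.2 (add !s):
                (!r || s): β-rule — branch into !r  //  s.
                  branch 2.2.1.2.1 (add !r):
                    ○ open, literals {p=0, r=0, s=0}.
                  branch 2.2.1.2.2 (add s):
                    × closes — contains both s and !s.
          branch 2.2.2 (add !!p, !!r):
            × closes — contains both p and !p.
6 branches closed, 4 open.
Each open branch fixes some atoms; the unmentioned ones are free. Counting distinct full assignments: branch {p=0, r=0, s=0} (q) contributes 2 new; branch {p=0, r=0, s=1} (q) contributes 2 new; branch {p=0, r=0, s=1} (q) contributes 0 new; branch {p=0, r=0, s=0} (q) contributes 0 new. Total: 4.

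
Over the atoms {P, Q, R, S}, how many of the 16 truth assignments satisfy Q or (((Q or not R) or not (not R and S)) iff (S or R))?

14

Initial set: {(Q or (((Q or not R) or not (not R and S)) iff (S or R)))}.
(Q or (((Q or not R) or not (not R and S)) iff (S or R))): β-rule — branch into Q  //  (((Q or not R) or not (not R and S)) iff (S or R)).
  branch 1 (add Q):
    ○ open, literals {Q=1}.
  branch 2 (add (((Q or not R) or not (not R and S)) iff (S or R))):
    (((Q or not R) or not (not R and S)) iff (S or R)): β-rule — branch into ((Q or not R) or not (not R and S)), (S or R)  //  not ((Q or not R) or not (not R and S)), not (S or R).
      branch 2.1 (add ((Q or not R) or not (not R and S)), (S or R)):
        ((Q or not R) or not (not R and S)): β-rule — branch into (Q or not R)  //  not (not R and S).
          branch 2.1.1 (add (Q or not R)):
            (S or R): β-rule — branch into S  //  R.
              branch 2.1.1.1 (add S):
                (Q or not R): β-rule — branch into Q  //  not R.
                  branch 2.1.1.1.1 (add Q):
                    ○ open, literals {Q=1, S=1}.
                  branch 2.1.1.1.2 (add not R):
                    ○ open, literals {R=0, S=1}.
              branch 2.1.1.2 (add R):
                (Q or not R): β-rule — branch into Q  //  not R.
                  branch 2.1.1.2.1 (add Q):
                    ○ open, literals {Q=1, R=1}.
                  branch 2.1.1.2.2 (add not R):
                    × closes — contains both R and not R.
          branch 2.1.2 (add not (not R and S)):
            (S or R): β-rule — branch into S  //  R.
              branch 2.1.2.1 (add S):
                not (not R and S): β-rule — branch into not not R  //  not S.
                  branch 2.1.2.1.1 (add not not R):
                    ○ open, literals {R=1, S=1}.
                  branch 2.1.2.1.2 (add not S):
                    × closes — contains both S and not S.
              branch 2.1.2.2 (add R):
                not (not R and S): β-rule — branch into not not R  //  not S.
                  branch 2.1.2.2.1 (add not not R):
                    ○ open, literals {R=1}.
                  branch 2.1.2.2.2 (add not S):
                    ○ open, literals {R=1, S=0}.
      branch 2.2 (add not ((Q or not R) or not (not R and S)), not (S or R)):
        not ((Q or not R) or not (not R and S)): α-rule — add not (Q or not R), not not (not R and S).
        not (S or R): α-rule — add not S, not R.
        not (Q or not R): α-rule — add not Q, not not R.
        × closes — contains both R and not R.
3 branches closed, 7 open.
Each open branch fixes some atoms; the unmentioned ones are free. Counting distinct full assignments: branch {Q=1} (P, R, S) contributes 8 new; branch {Q=1, S=1} (P, R) contributes 0 new; branch {R=0, S=1} (P, Q) contributes 2 new; branch {Q=1, R=1} (P, S) contributes 0 new; branch {R=1, S=1} (P, Q) contributes 2 new; branch {R=1} (P, Q, S) contributes 2 new; branch {R=1, S=0} (P, Q) contributes 0 new. Total: 14.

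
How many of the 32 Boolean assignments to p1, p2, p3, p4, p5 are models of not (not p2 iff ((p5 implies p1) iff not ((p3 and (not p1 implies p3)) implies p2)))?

12

Initial set: {not (not p2 iff ((p5 implies p1) iff not ((p3 and (not p1 implies p3)) implies p2)))}.
not (not p2 iff ((p5 implies p1) iff not ((p3 and (not p1 implies p3)) implies p2))): β-rule — branch into not p2, not ((p5 implies p1) iff not ((p3 and (not p1 implies p3)) implies p2))  //  not not p2, ((p5 implies p1) iff not ((p3 and (not p1 implies p3)) implies p2)).
  branch 1 (add not p2, not ((p5 implies p1) iff not ((p3 and (not p1 implies p3)) implies p2))):
    not ((p5 implies p1) iff not ((p3 and (not p1 implies p3)) implies p2)): β-rule — branch into (p5 implies p1), not not ((p3 and (not p1 implies p3)) implies p2)  //  not (p5 implies p1), not ((p3 and (not p1 implies p3)) implies p2).
      branch 1.1 (add (p5 implies p1), not not ((p3 and (not p1 implies p3)) implies p2)):
        (p5 implies p1): β-rule — branch into not p5  //  p1.
          branch 1.1.1 (add not p5):
            not not ((p3 and (not p1 implies p3)) implies p2): β-rule — branch into not (p3 and (not p1 implies p3))  //  p2.
              branch 1.1.1.1 (add not (p3 and (not p1 implies p3))):
                not (p3 and (not p1 implies p3)): β-rule — branch into not p3  //  not (not p1 implies p3).
                  branch 1.1.1.1.1 (add not p3):
                    ○ open, literals {p2=0, p3=0, p5=0}.
                  branch 1.1.1.1.2 (add not (not p1 implies p3)):
                    not (not p1 implies p3): α-rule — add not p1, not p3.
                    ○ open, literals {p1=0, p2=0, p3=0, p5=0}.
              branch 1.1.1.2 (add p2):
                × closes — contains both p2 and not p2.
          branch 1.1.2 (add p1):
            not not ((p3 and (not p1 implies p3)) implies p2): β-rule — branch into not (p3 and (not p1 implies p3))  //  p2.
              branch 1.1.2.1 (add not (p3 and (not p1 implies p3))):
                not (p3 and (not p1 implies p3)): β-rule — branch into not p3  //  not (not p1 implies p3).
                  branch 1.1.2.1.1 (add not p3):
                    ○ open, literals {p1=1, p2=0, p3=0}.
                  branch 1.1.2.1.2 (add not (not p1 implies p3)):
                    not (not p1 implies p3): α-rule — add not p1, not p3.
                    × closes — contains both p1 and not p1.
              branch 1.1.2.2 (add p2):
                × closes — contains both p2 and not p2.
      branch 1.2 (add not (p5 implies p1), not ((p3 and (not p1 implies p3)) implies p2)):
        not (p5 implies p1): α-rule — add p5, not p1.
        not ((p3 and (not p1 implies p3)) implies p2): α-rule — add (p3 and (not p1 implies p3)), not p2.
        (p3 and (not p1 implies p3)): α-rule — add p3, (not p1 implies p3).
        (not p1 implies p3): β-rule — branch into not not p1  //  p3.
          branch 1.2.1 (add not not p1):
            × closes — contains both p1 and not p1.
          branch 1.2.2 (add p3):
            ○ open, literals {p1=0, p2=0, p3=1, p5=1}.
  branch 2 (add not not p2, ((p5 implies p1) iff not ((p3 and (not p1 implies p3)) implies p2))):
    ((p5 implies p1) iff not ((p3 and (not p1 implies p3)) implies p2)): β-rule — branch into (p5 implies p1), not ((p3 and (not p1 implies p3)) implies p2)  //  not (p5 implies p1), not not ((p3 and (not p1 implies p3)) implies p2).
      branch 2.1 (add (p5 implies p1), not ((p3 and (not p1 implies p3)) implies p2)):
        not ((p3 and (not p1 implies p3)) implies p2): α-rule — add (p3 and (not p1 implies p3)), not p2.
        × closes — contains both p2 and not p2.
      branch 2.2 (add not (p5 implies p1), not not ((p3 and (not p1 implies p3)) implies p2)):
        not (p5 implies p1): α-rule — add p5, not p1.
        not not ((p3 and (not p1 implies p3)) implies p2): β-rule — branch into not (p3 and (not p1 implies p3))  //  p2.
          branch 2.2.1 (add not (p3 and (not p1 implies p3))):
            not (p3 and (not p1 implies p3)): β-rule — branch into not p3  //  not (not p1 implies p3).
              branch 2.2.1.1 (add not p3):
                ○ open, literals {p1=0, p2=1, p3=0, p5=1}.
              branch 2.2.1.2 (add not (not p1 implies p3)):
                not (not p1 implies p3): α-rule — add not p1, not p3.
                ○ open, literals {p1=0, p2=1, p3=0, p5=1}.
          branch 2.2.2 (add p2):
            ○ open, literals {p1=0, p2=1, p5=1}.
5 branches closed, 7 open.
Each open branch fixes some atoms; the unmentioned ones are free. Counting distinct full assignments: branch {p2=0, p3=0, p5=0} (p1, p4) contributes 4 new; branch {p1=0, p2=0, p3=0, p5=0} (p4) contributes 0 new; branch {p1=1, p2=0, p3=0} (p4, p5) contributes 2 new; branch {p1=0, p2=0, p3=1, p5=1} (p4) contributes 2 new; branch {p1=0, p2=1, p3=0, p5=1} (p4) contributes 2 new; branch {p1=0, p2=1, p3=0, p5=1} (p4) contributes 0 new; branch {p1=0, p2=1, p5=1} (p3, p4) contributes 2 new. Total: 12.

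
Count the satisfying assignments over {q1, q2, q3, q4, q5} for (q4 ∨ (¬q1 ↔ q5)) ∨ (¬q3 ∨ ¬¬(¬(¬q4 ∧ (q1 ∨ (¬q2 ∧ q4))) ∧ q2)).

29

Initial set: {T ((q4 ∨ (¬q1 ↔ q5)) ∨ (¬q3 ∨ ¬¬(¬(¬q4 ∧ (q1 ∨ (¬q2 ∧ q4))) ∧ q2)))}.
T ((q4 ∨ (¬q1 ↔ q5)) ∨ (¬q3 ∨ ¬¬(¬(¬q4 ∧ (q1 ∨ (¬q2 ∧ q4))) ∧ q2))): β-rule — branch into T (q4 ∨ (¬q1 ↔ q5))  //  T (¬q3 ∨ ¬¬(¬(¬q4 ∧ (q1 ∨ (¬q2 ∧ q4))) ∧ q2)).
  branch 1 (add T (q4 ∨ (¬q1 ↔ q5))):
    T (q4 ∨ (¬q1 ↔ q5)): β-rule — branch into T q4  //  T (¬q1 ↔ q5).
      branch 1.1 (add T q4):
        ○ open, literals {q4=1}.
      branch 1.2 (add T (¬q1 ↔ q5)):
        T (¬q1 ↔ q5): β-rule — branch into T ¬q1, T q5  //  F ¬q1, F q5.
          branch 1.2.1 (add T ¬q1, T q5):
            ○ open, literals {q1=0, q5=1}.
          branch 1.2.2 (add F ¬q1, F q5):
            ○ open, literals {q1=1, q5=0}.
  branch 2 (add T (¬q3 ∨ ¬¬(¬(¬q4 ∧ (q1 ∨ (¬q2 ∧ q4))) ∧ q2))):
    T (¬q3 ∨ ¬¬(¬(¬q4 ∧ (q1 ∨ (¬q2 ∧ q4))) ∧ q2)): β-rule — branch into T ¬q3  //  T ¬¬(¬(¬q4 ∧ (q1 ∨ (¬q2 ∧ q4))) ∧ q2).
      branch 2.1 (add T ¬q3):
        ○ open, literals {q3=0}.
      branch 2.2 (add T ¬¬(¬(¬q4 ∧ (q1 ∨ (¬q2 ∧ q4))) ∧ q2)):
        T ¬¬(¬(¬q4 ∧ (q1 ∨ (¬q2 ∧ q4))) ∧ q2): drop double negation, giving T (¬(¬q4 ∧ (q1 ∨ (¬q2 ∧ q4))) ∧ q2).
        T (¬(¬q4 ∧ (q1 ∨ (¬q2 ∧ q4))) ∧ q2): α-rule — add T ¬(¬q4 ∧ (q1 ∨ (¬q2 ∧ q4))), T q2.
        T ¬(¬q4 ∧ (q1 ∨ (¬q2 ∧ q4))): β-rule — branch into F ¬q4  //  F (q1 ∨ (¬q2 ∧ q4)).
          branch 2.2.1 (add F ¬q4):
            ○ open, literals {q2=1, q4=1}.
          branch 2.2.2 (add F (q1 ∨ (¬q2 ∧ q4))):
            F (q1 ∨ (¬q2 ∧ q4)): α-rule — add F q1, F (¬q2 ∧ q4).
            F (¬q2 ∧ q4): β-rule — branch into F ¬q2  //  F q4.
              branch 2.2.2.1 (add F ¬q2):
                ○ open, literals {q1=0, q2=1}.
              branch 2.2.2.2 (add F q4):
                ○ open, literals {q1=0, q2=1, q4=0}.
0 branches closed, 7 open.
Each open branch fixes some atoms; the unmentioned ones are free. Counting distinct full assignments: branch {q4=1} (q1, q2, q3, q5) contributes 16 new; branch {q1=0, q5=1} (q2, q3, q4) contributes 4 new; branch {q1=1, q5=0} (q2, q3, q4) contributes 4 new; branch {q3=0} (q1, q2, q4, q5) contributes 4 new; branch {q2=1, q4=1} (q1, q3, q5) contributes 0 new; branch {q1=0, q2=1} (q3, q4, q5) contributes 1 new; branch {q1=0, q2=1, q4=0} (q3, q5) contributes 0 new. Total: 29.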